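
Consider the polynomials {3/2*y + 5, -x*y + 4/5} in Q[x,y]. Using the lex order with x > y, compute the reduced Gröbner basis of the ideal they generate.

f_1 = 3/2*y + 5, LT = y.
f_2 = -x*y + 4/5, LT = x*y.

S(f_1,f_2): lcm = x*y. S = 10/3*x + 4/5.
  reduce S modulo (f_1, f_2):
  remainder 10/3*x + 4/5 ≠ 0; add g_3 = 10/3*x + 4/5 to the basis.

The other S-polynomials (S(f_1,g_3), S(f_2,g_3)) all reduce to 0 modulo the current basis, so we have a Gröbner basis.
Inter-reduce: drop elements whose leading term is divisible by another's, tail-reduce, and make monic.

G = {x + 6/25, y + 10/3}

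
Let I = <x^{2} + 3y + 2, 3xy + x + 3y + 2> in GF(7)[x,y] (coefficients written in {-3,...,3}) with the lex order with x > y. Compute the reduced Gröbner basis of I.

G = {x - 2y^{2} + 2y + 3, y^{3} - 3y^{2} + y + 1}

f_1 = x^{2} + 3y + 2, LT = x^{2}.
f_2 = 3xy + x + 3y + 2, LT = xy.

S(f_1,f_2): lcm = x^{2}y. S = 2x^{2} - xy - 3x + 3y^{2} + 2y.
  leading term x^{2}: subtract (2)·f_1 from 2x^{2} - xy - 3x + 3y^{2} + 2y → -xy - 3x + 3y^{2} + 3y + 3
  leading term xy: subtract (2)·f_2 from -xy - 3x + 3y^{2} + 3y + 3 → 2x + 3y^{2} - 3y - 1
  leading term x: no divisor's leading term divides it; move 2x to the remainder.
  leading term y^{2}: no divisor's leading term divides it; move 3y^{2} to the remainder.
  leading term y: no divisor's leading term divides it; move -3y to the remainder.
  leading term 1: no divisor's leading term divides it; move -1 to the remainder.
  remainder 2x + 3y^{2} - 3y - 1 ≠ 0; add g_3 = 2x + 3y^{2} - 3y - 1 to the basis.

S(f_2,g_3): lcm = xy. S = -2x + 2y^{3} - 2y^{2} - 2y + 3.
  leading term x: subtract (-1)·g_3 from -2x + 2y^{3} - 2y^{2} - 2y + 3 → 2y^{3} + y^{2} + 2y + 2
  leading term y^{3}: no divisor's leading term divides it; move 2y^{3} to the remainder.
  leading term y^{2}: no divisor's leading term divides it; move y^{2} to the remainder.
  leading term y: no divisor's leading term divides it; move 2y to the remainder.
  leading term 1: no divisor's leading term divides it; move 2 to the remainder.
  remainder 2y^{3} + y^{2} + 2y + 2 ≠ 0; add g_4 = 2y^{3} + y^{2} + 2y + 2 to the basis.

The other S-polynomials (S(f_1,g_3), S(f_1,g_4), S(f_2,g_4), S(g_3,g_4)) all reduce to 0 modulo the current basis, so we have a Gröbner basis.
Inter-reduce: drop elements whose leading term is divisible by another's, tail-reduce, and make monic.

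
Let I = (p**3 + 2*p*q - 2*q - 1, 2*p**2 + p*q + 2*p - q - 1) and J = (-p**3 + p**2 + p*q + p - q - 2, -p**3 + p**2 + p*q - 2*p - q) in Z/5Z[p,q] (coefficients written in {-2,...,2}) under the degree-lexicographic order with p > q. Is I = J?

No, the ideals differ.

Since reduced Gröbner bases are canonical representatives of ideals under a given ordering, it suffices to compute and compare them.
Buchberger on the first generating set:
f_1 = p**3 + 2*p*q - 2*q - 1, LT = p**3.
f_2 = 2*p**2 + p*q + 2*p - q - 1, LT = p**2.

S(f_1,f_2): lcm = p**3. S = 2*p**2*q - p**2 - 2*p - 2*q - 1.
  leading term p**2*q: subtract (q)·f_2 from 2*p**2*q - p**2 - 2*p - 2*q - 1 → -p*q**2 - p**2 - 2*p*q + q**2 - 2*p - q - 1
  leading term p*q**2: no divisor's leading term divides it; move -p*q**2 to the remainder.
  leading term p**2: subtract (2)·f_2 from -p**2 - 2*p*q + q**2 - 2*p - q - 1 → p*q + q**2 - p + q + 1
  leading term p*q: no divisor's leading term divides it; move p*q to the remainder.
  leading term q**2: no divisor's leading term divides it; move q**2 to the remainder.
  leading term p: no divisor's leading term divides it; move -p to the remainder.
  leading term q: no divisor's leading term divides it; move q to the remainder.
  leading term 1: no divisor's leading term divides it; move 1 to the remainder.
  remainder -p*q**2 + p*q + q**2 - p + q + 1 ≠ 0; add g_3 = -p*q**2 + p*q + q**2 - p + q + 1 to the basis.

S(f_1,g_3): lcm = p**3*q**2. S = p**3*q + p**2*q**2 + 2*p*q**3 - p**3 + p**2*q - 2*q**3 + p**2 - q**2.
  leading term p**3*q: subtract (q)·f_1 from p**3*q + p**2*q**2 + 2*p*q**3 - p**3 + p**2*q - 2*q**3 + p**2 - q**2 → p**2*q**2 + 2*p*q**3 - p**3 + p**2*q - 2*p*q**2 - 2*q**3 + p**2 + q**2 + q
  leading term p**2*q**2: subtract (-2*q**2)·f_2 from p**2*q**2 + 2*p*q**3 - p**3 + p**2*q - 2*p*q**2 - 2*q**3 + p**2 + q**2 + q → -p*q**3 - p**3 + p**2*q + 2*p*q**2 + q**3 + p**2 - q**2 + q
  leading term p*q**3: subtract (q)·g_3 from -p*q**3 - p**3 + p**2*q + 2*p*q**2 + q**3 + p**2 - q**2 + q → -p**3 + p**2*q + p*q**2 + p**2 + p*q - 2*q**2
  leading term p**3: subtract (-1)·f_1 from -p**3 + p**2*q + p*q**2 + p**2 + p*q - 2*q**2 → p**2*q + p*q**2 + p**2 - 2*p*q - 2*q**2 - 2*q - 1
  leading term p**2*q: subtract (-2*q)·f_2 from p**2*q + p*q**2 + p**2 - 2*p*q - 2*q**2 - 2*q - 1 → -2*p*q**2 + p**2 + 2*p*q + q**2 + q - 1
  leading term p*q**2: subtract (2)·g_3 from -2*p*q**2 + p**2 + 2*p*q + q**2 + q - 1 → p**2 - q**2 + 2*p - q + 2
  leading term p**2: subtract (-2)·f_2 from p**2 - q**2 + 2*p - q + 2 → 2*p*q - q**2 + p + 2*q
  leading term p*q: no divisor's leading term divides it; move 2*p*q to the remainder.
  leading term q**2: no divisor's leading term divides it; move -q**2 to the remainder.
  leading term p: no divisor's leading term divides it; move p to the remainder.
  leading term q: no divisor's leading term divides it; move 2*q to the remainder.
  remainder 2*p*q - q**2 + p + 2*q ≠ 0; add g_4 = 2*p*q - q**2 + p + 2*q to the basis.

S(f_2,g_3): lcm = p**2*q**2. S = -2*p*q**3 + p**2*q + 2*p*q**2 + 2*q**3 - p**2 + p*q + 2*q**2 + p.
  leading term p*q**3: subtract (2*q)·g_3 from -2*p*q**3 + p**2*q + 2*p*q**2 + 2*q**3 - p**2 + p*q + 2*q**2 + p → p**2*q - p**2 - 2*p*q + p - 2*q
  leading term p**2*q: subtract (-2*q)·f_2 from p**2*q - p**2 - 2*p*q + p - 2*q → 2*p*q**2 - p**2 + 2*p*q - 2*q**2 + p + q
  leading term p*q**2: subtract (-2)·g_3 from 2*p*q**2 - p**2 + 2*p*q - 2*q**2 + p + q → -p**2 - p*q - p - 2*q + 2
  leading term p**2: subtract (2)·f_2 from -p**2 - p*q - p - 2*q + 2 → 2*p*q - 1
  leading term p*q: subtract (1)·g_4 from 2*p*q - 1 → q**2 - p - 2*q - 1
  leading term q**2: no divisor's leading term divides it; move q**2 to the remainder.
  leading term p: no divisor's leading term divides it; move -p to the remainder.
  leading term q: no divisor's leading term divides it; move -2*q to the remainder.
  leading term 1: no divisor's leading term divides it; move -1 to the remainder.
  remainder q**2 - p - 2*q - 1 ≠ 0; add g_5 = q**2 - p - 2*q - 1 to the basis.

The other S-polynomials (S(f_1,g_4), S(f_2,g_4), S(g_3,g_4), S(f_1,g_5), S(f_2,g_5), S(g_3,g_5), S(g_4,g_5)) all reduce to 0 modulo the current basis, so we have a Gröbner basis.
Inter-reduce: drop elements whose leading term is divisible by another's, tail-reduce, and make monic.
Reduced Gröbner basis: {p**2 + p + 2*q + 1, p*q + 2, q**2 - p - 2*q - 1}.

Buchberger on the second generating set:
h_1 = -p**3 + p**2 + p*q + p - q - 2, LT = p**3.
h_2 = -p**3 + p**2 + p*q - 2*p - q, LT = p**3.

S(h_1,h_2): lcm = p**3. S = 2*p + 2.
  leading term p: no divisor's leading term divides it; move 2*p to the remainder.
  leading term 1: no divisor's leading term divides it; move 2 to the remainder.
  remainder 2*p + 2 ≠ 0; add k_3 = 2*p + 2 to the basis.

S(h_1,k_3): lcm = p**3. S = -2*p**2 - p*q - p + q + 2.
  leading term p**2: subtract (-p)·k_3 from -2*p**2 - p*q - p + q + 2 → -p*q + p + q + 2
  leading term p*q: subtract (2*q)·k_3 from -p*q + p + q + 2 → p + 2*q + 2
  leading term p: subtract (-2)·k_3 from p + 2*q + 2 → 2*q + 1
  leading term q: no divisor's leading term divides it; move 2*q to the remainder.
  leading term 1: no divisor's leading term divides it; move 1 to the remainder.
  remainder 2*q + 1 ≠ 0; add k_4 = 2*q + 1 to the basis.

The other S-polynomials (S(h_2,k_3), S(h_1,k_4), S(h_2,k_4), S(k_3,k_4)) all reduce to 0 modulo the current basis, so we have a Gröbner basis.
Inter-reduce: drop elements whose leading term is divisible by another's, tail-reduce, and make monic.
Reduced Gröbner basis: {p + 1, q - 2}.

Since the reduced bases disagree, the two ideals are not the same.
The choice of monomial ordering does not affect the verdict — as long as both bases are computed under the same ordering, their equality decides ideal equality.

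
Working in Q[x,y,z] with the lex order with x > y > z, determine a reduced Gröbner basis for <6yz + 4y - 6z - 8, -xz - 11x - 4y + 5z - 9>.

G = {xy - 29/31x + 12/31y^2 + 25/31y - 47/31, xz + 11x + 4y - 5z + 9, yz + 2/3y - z - 4/3}

f_1 = 6yz + 4y - 6z - 8, LT = yz.
f_2 = -xz - 11x - 4y + 5z - 9, LT = xz.

S(f_1,f_2): lcm = xyz. S = -31/3xy - xz - 4/3x - 4y^2 + 5yz - 9y.
  leading term xy: no divisor's leading term divides it; move -31/3xy to the remainder.
  leading term xz: subtract (1)·f_2 from -xz - 4/3x - 4y^2 + 5yz - 9y → 29/3x - 4y^2 + 5yz - 5y - 5z + 9
  leading term x: no divisor's leading term divides it; move 29/3x to the remainder.
  leading term y^2: no divisor's leading term divides it; move -4y^2 to the remainder.
  leading term yz: subtract (5/6)·f_1 from 5yz - 5y - 5z + 9 → -25/3y + 47/3
  leading term y: no divisor's leading term divides it; move -25/3y to the remainder.
  leading term 1: no divisor's leading term divides it; move 47/3 to the remainder.
  remainder -31/3xy + 29/3x - 4y^2 - 25/3y + 47/3 ≠ 0; add g_3 = -31/3xy + 29/3x - 4y^2 - 25/3y + 47/3 to the basis.

S(f_1,g_3): lcm = xyz. S = 2/3xy - 2/31xz - 4/3x - 12/31y^2z - 25/31yz + 47/31z.
  leading term xy: subtract (-2/31)·g_3 from 2/3xy - 2/31xz - 4/3x - 12/31y^2z - 25/31yz + 47/31z → -2/31xz - 22/31x - 12/31y^2z - 8/31y^2 - 25/31yz - 50/93y + 47/31z + 94/93
  leading term xz: subtract (2/31)·f_2 from -2/31xz - 22/31x - 12/31y^2z - 8/31y^2 - 25/31yz - 50/93y + 47/31z + 94/93 → -12/31y^2z - 8/31y^2 - 25/31yz - 26/93y + 37/31z + 148/93
  leading term y^2z: subtract (-2/31y)·f_1 from -12/31y^2z - 8/31y^2 - 25/31yz - 26/93y + 37/31z + 148/93 → -37/31yz - 74/93y + 37/31z + 148/93
  leading term yz: subtract (-37/186)·f_1 from -37/31yz - 74/93y + 37/31z + 148/93 → 0
  remainder 0.

S(f_2,g_3): lcm = xyz. S = 11xy + 29/31xz - 12/31y^2z + 4y^2 - 180/31yz + 9y + 47/31z.
  leading term xy: subtract (-33/31)·g_3 from 11xy + 29/31xz - 12/31y^2z + 4y^2 - 180/31yz + 9y + 47/31z → 29/31xz + 319/31x - 12/31y^2z - 8/31y^2 - 180/31yz + 4/31y + 47/31z + 517/31
  leading term xz: subtract (-29/31)·f_2 from 29/31xz + 319/31x - 12/31y^2z - 8/31y^2 - 180/31yz + 4/31y + 47/31z + 517/31 → -12/31y^2z - 8/31y^2 - 180/31yz - 112/31y + 192/31z + 256/31
  leading term y^2z: subtract (-2/31y)·f_1 from -12/31y^2z - 8/31y^2 - 180/31yz - 112/31y + 192/31z + 256/31 → -192/31yz - 128/31y + 192/31z + 256/31
  leading term yz: subtract (-32/31)·f_1 from -192/31yz - 128/31y + 192/31z + 256/31 → 0
  remainder 0.

Every S-polynomial of the final basis reduces to 0, so we have a Gröbner basis.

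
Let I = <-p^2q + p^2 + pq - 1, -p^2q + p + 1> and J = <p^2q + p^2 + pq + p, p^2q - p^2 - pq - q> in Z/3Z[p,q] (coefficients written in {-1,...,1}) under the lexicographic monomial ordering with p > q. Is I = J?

For a fixed monomial order, each ideal has a unique reduced Gröbner basis; comparing bases decides equality.
Buchberger on the first generating set:
f_1 = -p^2q + p^2 + pq - 1, LT = p^2q.
f_2 = -p^2q + p + 1, LT = p^2q.

S(f_1,f_2): lcm = p^2q. S = -p^2 - pq + p - 1.
  reduce S modulo (f_1, f_2):
  remainder -p^2 - pq + p - 1 ≠ 0; add g_3 = -p^2 - pq + p - 1 to the basis.

S(f_1,g_3): lcm = p^2q. S = -p^2 - pq^2 - q + 1.
  reduce S modulo (f_1, f_2, g_3):
  remainder -pq^2 + pq - p - q - 1 ≠ 0; add g_4 = -pq^2 + pq - p - q - 1 to the basis.

S(f_1,g_4): lcm = p^2q^2. S = -p^2 - pq^2 - pq - p + q.
  reduce S modulo (f_1, f_2, g_3, g_4):
  remainder -pq - p - q - 1 ≠ 0; add g_5 = -pq - p - q - 1 to the basis.

S(g_4,g_5): lcm = pq^2. S = pq + p - q^2 + 1.
  reduce S modulo (f_1, f_2, g_3, g_4, g_5):
  remainder -q^2 - q ≠ 0; add g_6 = -q^2 - q to the basis.

The other S-polynomials (S(f_2,g_3), S(f_2,g_4), S(g_3,g_4), S(f_1,g_5), S(f_2,g_5), S(g_3,g_5), S(f_1,g_6), S(f_2,g_6), S(g_3,g_6), S(g_4,g_6), S(g_5,g_6)) all reduce to 0 modulo the current basis, so we have a Gröbner basis.
Inter-reduce: drop elements whose leading term is divisible by another's, tail-reduce, and make monic.
Reduced Gröbner basis: {p^2 + p - q, pq + p + q + 1, q^2 + q}.

Buchberger on the second generating set:
h_1 = p^2q + p^2 + pq + p, LT = p^2q.
h_2 = p^2q - p^2 - pq - q, LT = p^2q.

S(h_1,h_2): lcm = p^2q. S = -p^2 - pq + p + q.
  reduce S modulo (h_1, h_2):
  remainder -p^2 - pq + p + q ≠ 0; add k_3 = -p^2 - pq + p + q to the basis.

S(h_1,k_3): lcm = p^2q. S = p^2 - pq^2 - pq + p + q^2.
  reduce S modulo (h_1, h_2, k_3):
  remainder -pq^2 + pq - p + q^2 + q ≠ 0; add k_4 = -pq^2 + pq - p + q^2 + q to the basis.

S(h_1,k_4): lcm = p^2q^2. S = -p^2q - p^2 - pq^2 - pq.
  reduce S modulo (h_1, h_2, k_3, k_4):
  remainder -pq - p - q^2 - q ≠ 0; add k_5 = -pq - p - q^2 - q to the basis.

S(k_4,k_5): lcm = pq^2. S = pq + p - q^3 + q^2 - q.
  reduce S modulo (h_1, h_2, k_3, k_4, k_5):
  remainder -q^3 + q ≠ 0; add k_6 = -q^3 + q to the basis.

The other S-polynomials (S(h_2,k_3), S(h_2,k_4), S(k_3,k_4), S(h_1,k_5), S(h_2,k_5), S(k_3,k_5), S(h_1,k_6), S(h_2,k_6), S(k_3,k_6), S(k_4,k_6), S(k_5,k_6)) all reduce to 0 modulo the current basis, so we have a Gröbner basis.
Inter-reduce: drop elements whose leading term is divisible by another's, tail-reduce, and make monic.
Reduced Gröbner basis: {p^2 + p - q^2 + q, pq + p + q^2 + q, q^3 - q}.

The bases are distinct; the ideals are different.

No, the ideals differ.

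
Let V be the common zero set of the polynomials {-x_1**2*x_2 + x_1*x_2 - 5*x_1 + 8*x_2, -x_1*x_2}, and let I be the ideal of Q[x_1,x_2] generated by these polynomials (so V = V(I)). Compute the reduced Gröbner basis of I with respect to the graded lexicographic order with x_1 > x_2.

This is the nonlinear analogue of row-reducing a linear system.

f_1 = -x_1**2*x_2 + x_1*x_2 - 5*x_1 + 8*x_2, LT = x_1**2*x_2.
f_2 = -x_1*x_2, LT = x_1*x_2.

S(f_1,f_2): lcm = x_1**2*x_2. S = -x_1*x_2 + 5*x_1 - 8*x_2.
  leading term x_1*x_2: subtract (1)·f_2 from -x_1*x_2 + 5*x_1 - 8*x_2 → 5*x_1 - 8*x_2
  leading term x_1: no divisor's leading term divides it; move 5*x_1 to the remainder.
  leading term x_2: no divisor's leading term divides it; move -8*x_2 to the remainder.
  remainder 5*x_1 - 8*x_2 ≠ 0; add g_3 = 5*x_1 - 8*x_2 to the basis.

S(f_1,g_3): lcm = x_1**2*x_2. S = 8/5*x_1*x_2**2 - x_1*x_2 + 5*x_1 - 8*x_2.
  leading term x_1*x_2**2: subtract (-8/5*x_2)·f_2 from 8/5*x_1*x_2**2 - x_1*x_2 + 5*x_1 - 8*x_2 → -x_1*x_2 + 5*x_1 - 8*x_2
  leading term x_1*x_2: subtract (1)·f_2 from -x_1*x_2 + 5*x_1 - 8*x_2 → 5*x_1 - 8*x_2
  leading term x_1: subtract (1)·g_3 from 5*x_1 - 8*x_2 → 0
  remainder 0.

S(f_2,g_3): lcm = x_1*x_2. S = 8/5*x_2**2.
  leading term x_2**2: no divisor's leading term divides it; move 8/5*x_2**2 to the remainder.
  remainder 8/5*x_2**2 ≠ 0; add g_4 = 8/5*x_2**2 to the basis.

S(f_1,g_4): lcm = x_1**2*x_2**2. S = -x_1*x_2**2 + 5*x_1*x_2 - 8*x_2**2.
  leading term x_1*x_2**2: subtract (x_2)·f_2 from -x_1*x_2**2 + 5*x_1*x_2 - 8*x_2**2 → 5*x_1*x_2 - 8*x_2**2
  leading term x_1*x_2: subtract (-5)·f_2 from 5*x_1*x_2 - 8*x_2**2 → -8*x_2**2
  leading term x_2**2: subtract (-5)·g_4 from -8*x_2**2 → 0
  remainder 0.

S(f_2,g_4): lcm = x_1*x_2**2. S = 0.
  remainder 0.

S(g_3,g_4): leading monomials are coprime, so the S-polynomial reduces to 0 (Buchberger's first criterion).
Every S-polynomial of the final basis reduces to 0, so we have a Gröbner basis.
Inter-reduce: drop elements whose leading term is divisible by another's, tail-reduce, and make monic.

G = {x_2**2, x_1 - 8/5*x_2}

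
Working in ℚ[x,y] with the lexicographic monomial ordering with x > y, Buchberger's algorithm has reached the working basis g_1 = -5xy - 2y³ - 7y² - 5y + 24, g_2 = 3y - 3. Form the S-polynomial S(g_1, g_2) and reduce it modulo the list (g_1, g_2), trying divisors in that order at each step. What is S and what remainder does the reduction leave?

lcm(LM(g_1), LM(g_2)) = xy.
S = (lcm/LT(g_1))·g_1 − (lcm/LT(g_2))·g_2 = x + ⅖y³ + 7/5y² + y - 24/5.
Reduce S modulo (g_1, g_2) in that order:
  leading term x: no divisor's leading term divides it; move x to the remainder.
  leading term y³: subtract (2/15y²)·g_2 from ⅖y³ + 7/5y² + y - 24/5 → 9/5y² + y - 24/5
  leading term y²: subtract (⅗y)·g_2 from 9/5y² + y - 24/5 → 14/5y - 24/5
  leading term y: subtract (14/15)·g_2 from 14/5y - 24/5 → -2
  leading term 1: no divisor's leading term divides it; move -2 to the remainder.
The remainder x - 2 is nonzero, so it would be added as the next basis element.

S(g_1, g_2) = x + ⅖y³ + 7/5y² + y - 24/5; remainder on division = x - 2.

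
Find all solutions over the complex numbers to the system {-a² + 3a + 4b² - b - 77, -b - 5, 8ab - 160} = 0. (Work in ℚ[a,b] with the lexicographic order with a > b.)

{(-4, -5)}

Compute a lex Gröbner basis by Buchberger's algorithm.
f_1 = -a² + 3a + 4b² - b - 77, LT = a².
f_2 = -b - 5, LT = b.
f_3 = 8ab - 160, LT = ab.

S(f_1,f_3): lcm = a²b. S = -3ab + 20a - 4b³ + b² + 77b.
  leading term ab: subtract (3a)·f_2 from -3ab + 20a - 4b³ + b² + 77b → 35a - 4b³ + b² + 77b
  leading term a: no divisor's leading term divides it; move 35a to the remainder.
  leading term b³: subtract (4b²)·f_2 from -4b³ + b² + 77b → 21b² + 77b
  leading term b²: subtract (-21b)·f_2 from 21b² + 77b → -28b
  leading term b: subtract (28)·f_2 from -28b → 140
  leading term 1: no divisor's leading term divides it; move 140 to the remainder.
  remainder 35a + 140 ≠ 0; add h_4 = 35a + 140 to the basis.

The other S-polynomials (S(f_1,f_2), S(f_2,f_3), S(f_1,h_4), S(f_2,h_4), S(f_3,h_4)) all reduce to 0 modulo the current basis, so we have a Gröbner basis.
Inter-reduce: drop elements whose leading term is divisible by another's, tail-reduce, and make monic.
Reduced Gröbner basis: {a + 4, b + 5}.

Since the basis is lex-ordered, b + 5 is univariate in b. Its roots are {-5}. Back-substituting each root into the other basis elements fixes the other coordinates.
  b = -5: the earlier basis element becomes a + 4 = 0, giving a = -4 — point (-4, -5).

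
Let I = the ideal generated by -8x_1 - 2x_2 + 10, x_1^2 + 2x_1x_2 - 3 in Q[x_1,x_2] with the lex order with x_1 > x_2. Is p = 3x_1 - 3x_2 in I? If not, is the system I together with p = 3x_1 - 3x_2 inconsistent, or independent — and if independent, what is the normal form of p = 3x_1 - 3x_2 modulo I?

First compute the reduced Gröbner basis of I by Buchberger's algorithm.
f_1 = -8x_1 - 2x_2 + 10, LT = x_1.
f_2 = x_1^2 + 2x_1x_2 - 3, LT = x_1^2.

S(f_1,f_2): lcm = x_1^2. S = -7/4x_1x_2 - 5/4x_1 + 3.
  leading term x_1x_2: subtract (7/32x_2)·f_1 from -7/4x_1x_2 - 5/4x_1 + 3 → -5/4x_1 + 7/16x_2^2 - 35/16x_2 + 3
  leading term x_1: subtract (5/32)·f_1 from -5/4x_1 + 7/16x_2^2 - 35/16x_2 + 3 → 7/16x_2^2 - 15/8x_2 + 23/16
  leading term x_2^2: no divisor's leading term divides it; move 7/16x_2^2 to the remainder.
  leading term x_2: no divisor's leading term divides it; move -15/8x_2 to the remainder.
  leading term 1: no divisor's leading term divides it; move 23/16 to the remainder.
  remainder 7/16x_2^2 - 15/8x_2 + 23/16 ≠ 0; add h_3 = 7/16x_2^2 - 15/8x_2 + 23/16 to the basis.

The other S-polynomials (S(f_1,h_3), S(f_2,h_3)) all reduce to 0 modulo the current basis, so we have a Gröbner basis.
Inter-reduce: drop elements whose leading term is divisible by another's, tail-reduce, and make monic.
Reduced Gröbner basis: {x_1 + 1/4x_2 - 5/4, x_2^2 - 30/7x_2 + 23/7}.
Label its elements g_1 = x_1 + 1/4x_2 - 5/4, g_2 = x_2^2 - 30/7x_2 + 23/7.

Reduce p = 3x_1 - 3x_2 modulo G:
  leading term x_1: subtract (3)·g_1 from 3x_1 - 3x_2 → -15/4x_2 + 15/4
  leading term x_2: no divisor's leading term divides it; move -15/4x_2 to the remainder.
  leading term 1: no divisor's leading term divides it; move 15/4 to the remainder.
  normal form = -15/4x_2 + 15/4.
The normal form is nonzero, so p ∉ I. Since p minus its normal form lies in I, I + (p) = I + (r) where r = -15/4x_2 + 15/4; decide whether this ideal is the whole ring.
Run Buchberger on G together with r (pairs among the g_i already reduce to 0 since G is a Gröbner basis):
g_1 = x_1 + 1/4x_2 - 5/4, LT = x_1.
g_2 = x_2^2 - 30/7x_2 + 23/7, LT = x_2^2.
r = -15/4x_2 + 15/4, LT = x_2.

The S-polynomials (S(g_1,g_2), S(g_1,r), S(g_2,r)) all reduce to 0 modulo the current basis, so we have a Gröbner basis.
Inter-reduce: drop elements whose leading term is divisible by another's, tail-reduce, and make monic.
Reduced Gröbner basis: {x_1 - 1, x_2 - 1}.
The reduced Gröbner basis of I + (p) is {x_1 - 1, x_2 - 1} ≠ {1}, a proper ideal, so the enlarged system stays consistent: p is independent of I, with normal form -15/4x_2 + 15/4.

3x_1 - 3x_2 is independent of I; its normal form modulo I is -15/4x_2 + 15/4.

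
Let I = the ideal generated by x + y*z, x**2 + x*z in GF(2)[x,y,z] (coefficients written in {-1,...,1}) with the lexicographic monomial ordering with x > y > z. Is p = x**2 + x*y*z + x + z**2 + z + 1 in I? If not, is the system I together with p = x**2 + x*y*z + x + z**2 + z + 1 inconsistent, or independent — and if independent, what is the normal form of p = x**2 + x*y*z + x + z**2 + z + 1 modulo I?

First compute the reduced Gröbner basis of I by Buchberger's algorithm.
f_1 = x + y*z, LT = x.
f_2 = x**2 + x*z, LT = x**2.

S(f_1,f_2): lcm = x**2. S = x*y*z + x*z.
  leading term x*y*z: subtract (y*z)·f_1 from x*y*z + x*z → x*z + y**2*z**2
  leading term x*z: subtract (z)·f_1 from x*z + y**2*z**2 → y**2*z**2 + y*z**2
  leading term y**2*z**2: no divisor's leading term divides it; move y**2*z**2 to the remainder.
  leading term y*z**2: no divisor's leading term divides it; move y*z**2 to the remainder.
  remainder y**2*z**2 + y*z**2 ≠ 0; add h_3 = y**2*z**2 + y*z**2 to the basis.

The other S-polynomials (S(f_1,h_3), S(f_2,h_3)) all reduce to 0 modulo the current basis, so we have a Gröbner basis.
Inter-reduce: drop elements whose leading term is divisible by another's, tail-reduce, and make monic.
Reduced Gröbner basis: {x + y*z, y**2*z**2 + y*z**2}.
Label its elements g_1 = x + y*z, g_2 = y**2*z**2 + y*z**2.

Reduce p = x**2 + x*y*z + x + z**2 + z + 1 modulo G:
  leading term x**2: subtract (x)·g_1 from x**2 + x*y*z + x + z**2 + z + 1 → x + z**2 + z + 1
  leading term x: subtract (1)·g_1 from x + z**2 + z + 1 → y*z + z**2 + z + 1
  leading term y*z: no divisor's leading term divides it; move y*z to the remainder.
  leading term z**2: no divisor's leading term divides it; move z**2 to the remainder.
  leading term z: no divisor's leading term divides it; move z to the remainder.
  leading term 1: no divisor's leading term divides it; move 1 to the remainder.
  normal form = y*z + z**2 + z + 1.
The normal form is nonzero, so p ∉ I. Since p minus its normal form lies in I, I + (p) = I + (r) where r = y*z + z**2 + z + 1; decide whether this ideal is the whole ring.
Run Buchberger on G together with r (pairs among the g_i already reduce to 0 since G is a Gröbner basis):
g_1 = x + y*z, LT = x.
g_2 = y**2*z**2 + y*z**2, LT = y**2*z**2.
r = y*z + z**2 + z + 1, LT = y*z.

S(g_2,r): lcm = y**2*z**2. S = y*z**3 + y*z.
  leading term y*z**3: subtract (z**2)·r from y*z**3 + y*z → y*z + z**4 + z**3 + z**2
  leading term y*z: subtract (1)·r from y*z + z**4 + z**3 + z**2 → z**4 + z**3 + z + 1
  leading term z**4: no divisor's leading term divides it; move z**4 to the remainder.
  leading term z**3: no divisor's leading term divides it; move z**3 to the remainder.
  leading term z: no divisor's leading term divides it; move z to the remainder.
  leading term 1: no divisor's leading term divides it; move 1 to the remainder.
  remainder z**4 + z**3 + z + 1 ≠ 0; add m_4 = z**4 + z**3 + z + 1 to the basis.

S(g_2,m_4): lcm = y**2*z**4. S = y**2*z**3 + y**2*z + y**2 + y*z**4.
  leading term y**2*z**3: subtract (z)·g_2 from y**2*z**3 + y**2*z + y**2 + y*z**4 → y**2*z + y**2 + y*z**4 + y*z**3
  leading term y**2*z: subtract (y)·r from y**2*z + y**2 + y*z**4 + y*z**3 → y**2 + y*z**4 + y*z**3 + y*z**2 + y*z + y
  leading term y**2: no divisor's leading term divides it; move y**2 to the remainder.
  leading term y*z**4: subtract (z**3)·r from y*z**4 + y*z**3 + y*z**2 + y*z + y → y*z**3 + y*z**2 + y*z + y + z**5 + z**4 + z**3
  leading term y*z**3: subtract (z**2)·r from y*z**3 + y*z**2 + y*z + y + z**5 + z**4 + z**3 → y*z**2 + y*z + y + z**5 + z**2
  leading term y*z**2: subtract (z)·r from y*z**2 + y*z + y + z**5 + z**2 → y*z + y + z**5 + z**3 + z
  leading term y*z: subtract (1)·r from y*z + y + z**5 + z**3 + z → y + z**5 + z**3 + z**2 + 1
  leading term y: no divisor's leading term divides it; move y to the remainder.
  leading term z**5: subtract (z)·m_4 from z**5 + z**3 + z**2 + 1 → z**4 + z**3 + z + 1
  leading term z**4: subtract (1)·m_4 from z**4 + z**3 + z + 1 → 0
  remainder y**2 + y ≠ 0; add m_5 = y**2 + y to the basis.

S(r,m_4): lcm = y*z**4. S = y*z**3 + y*z + y + z**5 + z**4 + z**3.
  leading term y*z**3: subtract (z**2)·r from y*z**3 + y*z + y + z**5 + z**4 + z**3 → y*z + y + z**5 + z**2
  leading term y*z: subtract (1)·r from y*z + y + z**5 + z**2 → y + z**5 + z + 1
  leading term y: no divisor's leading term divides it; move y to the remainder.
  leading term z**5: subtract (z)·m_4 from z**5 + z + 1 → z**4 + z**2 + 1
  leading term z**4: subtract (1)·m_4 from z**4 + z**2 + 1 → z**3 + z**2 + z
  leading term z**3: no divisor's leading term divides it; move z**3 to the remainder.
  leading term z**2: no divisor's leading term divides it; move z**2 to the remainder.
  leading term z: no divisor's leading term divides it; move z to the remainder.
  remainder y + z**3 + z**2 + z ≠ 0; add m_6 = y + z**3 + z**2 + z to the basis.

The other S-polynomials (S(g_1,g_2), S(g_1,r), S(g_1,m_4), S(g_1,m_5), S(g_2,m_5), S(r,m_5), S(m_4,m_5), S(g_1,m_6), S(g_2,m_6), S(r,m_6), S(m_4,m_6), S(m_5,m_6)) all reduce to 0 modulo the current basis, so we have a Gröbner basis.
Inter-reduce: drop elements whose leading term is divisible by another's, tail-reduce, and make monic.
Reduced Gröbner basis: {x + z**2 + z + 1, y + z**3 + z**2 + z, z**4 + z**3 + z + 1}.
The reduced Gröbner basis of I + (p) is {x + z**2 + z + 1, y + z**3 + z**2 + z, z**4 + z**3 + z + 1} ≠ {1}, a proper ideal, so the enlarged system stays consistent: p is independent of I, with normal form y*z + z**2 + z + 1.

Ideal membership is decidable via reduction modulo a Gröbner basis.

x**2 + x*y*z + x + z**2 + z + 1 is independent of I; its normal form modulo I is y*z + z**2 + z + 1.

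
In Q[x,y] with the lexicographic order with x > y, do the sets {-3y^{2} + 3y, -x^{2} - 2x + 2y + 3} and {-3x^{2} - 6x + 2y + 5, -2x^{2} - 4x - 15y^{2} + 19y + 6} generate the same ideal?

No, the ideals differ.

Two ideals are equal iff their reduced Gröbner bases coincide (the reduced basis is unique for a fixed ordering).
Buchberger on the first generating set:
f_1 = -3y^{2} + 3y, LT = y^{2}.
f_2 = -x^{2} - 2x + 2y + 3, LT = x^{2}.

The S-polynomials (S(f_1,f_2)) all reduce to 0 modulo the current basis, so we have a Gröbner basis.
Inter-reduce: drop elements whose leading term is divisible by another's, tail-reduce, and make monic.
Reduced Gröbner basis: {x^{2} + 2x - 2y - 3, y^{2} - y}.

Buchberger on the second generating set:
h_1 = -3x^{2} - 6x + 2y + 5, LT = x^{2}.
h_2 = -2x^{2} - 4x - 15y^{2} + 19y + 6, LT = x^{2}.

S(h_1,h_2): lcm = x^{2}. S = -\tfrac{15}{2}y^{2} + \tfrac{53}{6}y + \tfrac{4}{3}.
  reduce S modulo (h_1, h_2):
  remainder -\tfrac{15}{2}y^{2} + \tfrac{53}{6}y + \tfrac{4}{3} ≠ 0; add k_3 = -\tfrac{15}{2}y^{2} + \tfrac{53}{6}y + \tfrac{4}{3} to the basis.

The other S-polynomials (S(h_1,k_3), S(h_2,k_3)) all reduce to 0 modulo the current basis, so we have a Gröbner basis.
Inter-reduce: drop elements whose leading term is divisible by another's, tail-reduce, and make monic.
Reduced Gröbner basis: {x^{2} + 2x - \tfrac{2}{3}y - \tfrac{5}{3}, y^{2} - \tfrac{53}{45}y - \tfrac{8}{45}}.

Since the reduced bases disagree, the two ideals are not the same.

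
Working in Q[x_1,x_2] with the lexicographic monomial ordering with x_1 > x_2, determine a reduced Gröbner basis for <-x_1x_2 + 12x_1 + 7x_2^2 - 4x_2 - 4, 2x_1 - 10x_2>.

This is the nonlinear analogue of row-reducing a linear system.

f_1 = -x_1x_2 + 12x_1 + 7x_2^2 - 4x_2 - 4, LT = x_1x_2.
f_2 = 2x_1 - 10x_2, LT = x_1.

S(f_1,f_2): lcm = x_1x_2. S = -12x_1 - 2x_2^2 + 4x_2 + 4.
  leading term x_1: subtract (-6)·f_2 from -12x_1 - 2x_2^2 + 4x_2 + 4 → -2x_2^2 - 56x_2 + 4
  leading term x_2^2: no divisor's leading term divides it; move -2x_2^2 to the remainder.
  leading term x_2: no divisor's leading term divides it; move -56x_2 to the remainder.
  leading term 1: no divisor's leading term divides it; move 4 to the remainder.
  remainder -2x_2^2 - 56x_2 + 4 ≠ 0; add g_3 = -2x_2^2 - 56x_2 + 4 to the basis.

S(f_1,g_3): lcm = x_1x_2^2. S = -40x_1x_2 + 2x_1 - 7x_2^3 + 4x_2^2 + 4x_2.
  leading term x_1x_2: subtract (40)·f_1 from -40x_1x_2 + 2x_1 - 7x_2^3 + 4x_2^2 + 4x_2 → -478x_1 - 7x_2^3 - 276x_2^2 + 164x_2 + 160
  leading term x_1: subtract (-239)·f_2 from -478x_1 - 7x_2^3 - 276x_2^2 + 164x_2 + 160 → -7x_2^3 - 276x_2^2 - 2226x_2 + 160
  leading term x_2^3: subtract (7/2x_2)·g_3 from -7x_2^3 - 276x_2^2 - 2226x_2 + 160 → -80x_2^2 - 2240x_2 + 160
  leading term x_2^2: subtract (40)·g_3 from -80x_2^2 - 2240x_2 + 160 → 0
  remainder 0.

S(f_2,g_3): leading monomials are coprime, so the S-polynomial reduces to 0 (Buchberger's first criterion).
Every S-polynomial of the final basis reduces to 0, so we have a Gröbner basis.
Inter-reduce: drop elements whose leading term is divisible by another's, tail-reduce, and make monic.

G = {x_1 - 5x_2, x_2^2 + 28x_2 - 2}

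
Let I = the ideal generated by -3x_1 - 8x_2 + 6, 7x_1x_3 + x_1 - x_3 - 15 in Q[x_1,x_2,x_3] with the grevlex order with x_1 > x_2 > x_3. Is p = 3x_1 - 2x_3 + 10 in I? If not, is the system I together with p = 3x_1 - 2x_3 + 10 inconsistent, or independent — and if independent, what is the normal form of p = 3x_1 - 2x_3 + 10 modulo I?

3x_1 - 2x_3 + 10 is independent of I; its normal form modulo I is -8x_2 - 2x_3 + 16.

First compute the reduced Gröbner basis of I by Buchberger's algorithm.
f_1 = -3x_1 - 8x_2 + 6, LT = x_1.
f_2 = 7x_1x_3 + x_1 - x_3 - 15, LT = x_1x_3.

S(f_1,f_2): lcm = x_1x_3. S = 8/3x_2x_3 - 1/7x_1 - 13/7x_3 + 15/7.
  reduce S modulo (f_1, f_2):
  remainder 8/3x_2x_3 + 8/21x_2 - 13/7x_3 + 13/7 ≠ 0; add h_3 = 8/3x_2x_3 + 8/21x_2 - 13/7x_3 + 13/7 to the basis.

The other S-polynomials (S(f_1,h_3), S(f_2,h_3)) all reduce to 0 modulo the current basis, so we have a Gröbner basis.
Inter-reduce: drop elements whose leading term is divisible by another's, tail-reduce, and make monic.
Reduced Gröbner basis: {x_2x_3 + 1/7x_2 - 39/56x_3 + 39/56, x_1 + 8/3x_2 - 2}.
Label its elements g_1 = x_2x_3 + 1/7x_2 - 39/56x_3 + 39/56, g_2 = x_1 + 8/3x_2 - 2.

Reduce p = 3x_1 - 2x_3 + 10 modulo G:
  leading term x_1: subtract (3)·g_2 from 3x_1 - 2x_3 + 10 → -8x_2 - 2x_3 + 16
  leading term x_2: no divisor's leading term divides it; move -8x_2 to the remainder.
  leading term x_3: no divisor's leading term divides it; move -2x_3 to the remainder.
  leading term 1: no divisor's leading term divides it; move 16 to the remainder.
  normal form = -8x_2 - 2x_3 + 16.
The normal form is nonzero, so p ∉ I. Since p minus its normal form lies in I, I + (p) = I + (r) where r = -8x_2 - 2x_3 + 16; decide whether this ideal is the whole ring.
Run Buchberger on G together with r (pairs among the g_i already reduce to 0 since G is a Gröbner basis):
g_1 = x_2x_3 + 1/7x_2 - 39/56x_3 + 39/56, LT = x_2x_3.
g_2 = x_1 + 8/3x_2 - 2, LT = x_1.
r = -8x_2 - 2x_3 + 16, LT = x_2.

S(g_1,r): lcm = x_2x_3. S = -1/4x_3^2 + 1/7x_2 + 73/56x_3 + 39/56.
  reduce S modulo (g_1, g_2, r):
  remainder -1/4x_3^2 + 71/56x_3 + 55/56 ≠ 0; add m_4 = -1/4x_3^2 + 71/56x_3 + 55/56 to the basis.

The other S-polynomials (S(g_1,g_2), S(g_2,r), S(g_1,m_4), S(g_2,m_4), S(r,m_4)) all reduce to 0 modulo the current basis, so we have a Gröbner basis.
Inter-reduce: drop elements whose leading term is divisible by another's, tail-reduce, and make monic.
Reduced Gröbner basis: {x_3^2 - 71/14x_3 - 55/14, x_1 - 2/3x_3 + 10/3, x_2 + 1/4x_3 - 2}.
The reduced Gröbner basis of I + (p) is {x_3^2 - 71/14x_3 - 55/14, x_1 - 2/3x_3 + 10/3, x_2 + 1/4x_3 - 2} ≠ {1}, a proper ideal, so the enlarged system stays consistent: p is independent of I, with normal form -8x_2 - 2x_3 + 16.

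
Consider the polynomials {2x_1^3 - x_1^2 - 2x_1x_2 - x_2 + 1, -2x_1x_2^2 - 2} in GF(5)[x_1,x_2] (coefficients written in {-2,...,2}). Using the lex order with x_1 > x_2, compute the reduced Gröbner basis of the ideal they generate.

G = {x_1 + 2x_2^5 - 2x_2^4 + x_2^3 + 2, x_2^7 - x_2^6 - 2x_2^5 + x_2^2 + 2}

f_1 = 2x_1^3 - x_1^2 - 2x_1x_2 - x_2 + 1, LT = x_1^3.
f_2 = -2x_1x_2^2 - 2, LT = x_1x_2^2.

S(f_1,f_2): lcm = x_1^3x_2^2. S = 2x_1^2x_2^2 - x_1^2 - x_1x_2^3 + 2x_2^3 - 2x_2^2.
  leading term x_1^2x_2^2: subtract (-x_1)·f_2 from 2x_1^2x_2^2 - x_1^2 - x_1x_2^3 + 2x_2^3 - 2x_2^2 → -x_1^2 - x_1x_2^3 - 2x_1 + 2x_2^3 - 2x_2^2
  leading term x_1^2: no divisor's leading term divides it; move -x_1^2 to the remainder.
  leading term x_1x_2^3: subtract (-2x_2)·f_2 from -x_1x_2^3 - 2x_1 + 2x_2^3 - 2x_2^2 → -2x_1 + 2x_2^3 - 2x_2^2 + x_2
  leading term x_1: no divisor's leading term divides it; move -2x_1 to the remainder.
  leading term x_2^3: no divisor's leading term divides it; move 2x_2^3 to the remainder.
  leading term x_2^2: no divisor's leading term divides it; move -2x_2^2 to the remainder.
  leading term x_2: no divisor's leading term divides it; move x_2 to the remainder.
  remainder -x_1^2 - 2x_1 + 2x_2^3 - 2x_2^2 + x_2 ≠ 0; add g_3 = -x_1^2 - 2x_1 + 2x_2^3 - 2x_2^2 + x_2 to the basis.

S(f_2,g_3): lcm = x_1^2x_2^2. S = -2x_1x_2^2 + x_1 + 2x_2^5 - 2x_2^4 + x_2^3.
  leading term x_1x_2^2: subtract (1)·f_2 from -2x_1x_2^2 + x_1 + 2x_2^5 - 2x_2^4 + x_2^3 → x_1 + 2x_2^5 - 2x_2^4 + x_2^3 + 2
  leading term x_1: no divisor's leading term divides it; move x_1 to the remainder.
  leading term x_2^5: no divisor's leading term divides it; move 2x_2^5 to the remainder.
  leading term x_2^4: no divisor's leading term divides it; move -2x_2^4 to the remainder.
  leading term x_2^3: no divisor's leading term divides it; move x_2^3 to the remainder.
  leading term 1: no divisor's leading term divides it; move 2 to the remainder.
  remainder x_1 + 2x_2^5 - 2x_2^4 + x_2^3 + 2 ≠ 0; add g_4 = x_1 + 2x_2^5 - 2x_2^4 + x_2^3 + 2 to the basis.

S(f_2,g_4): lcm = x_1x_2^2. S = -2x_2^7 + 2x_2^6 - x_2^5 - 2x_2^2 + 1.
  leading term x_2^7: no divisor's leading term divides it; move -2x_2^7 to the remainder.
  leading term x_2^6: no divisor's leading term divides it; move 2x_2^6 to the remainder.
  leading term x_2^5: no divisor's leading term divides it; move -x_2^5 to the remainder.
  leading term x_2^2: no divisor's leading term divides it; move -2x_2^2 to the remainder.
  leading term 1: no divisor's leading term divides it; move 1 to the remainder.
  remainder -2x_2^7 + 2x_2^6 - x_2^5 - 2x_2^2 + 1 ≠ 0; add g_5 = -2x_2^7 + 2x_2^6 - x_2^5 - 2x_2^2 + 1 to the basis.

The other S-polynomials (S(f_1,g_3), S(f_1,g_4), S(g_3,g_4), S(f_1,g_5), S(f_2,g_5), S(g_3,g_5), S(g_4,g_5)) all reduce to 0 modulo the current basis, so we have a Gröbner basis.
Inter-reduce: drop elements whose leading term is divisible by another's, tail-reduce, and make monic.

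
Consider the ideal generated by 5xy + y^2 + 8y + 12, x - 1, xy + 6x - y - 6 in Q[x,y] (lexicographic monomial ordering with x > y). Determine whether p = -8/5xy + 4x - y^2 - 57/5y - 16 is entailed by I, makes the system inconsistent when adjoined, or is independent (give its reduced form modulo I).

-8/5xy + 4x - y^2 - 57/5y - 16 lies in I (it reduces to 0).

First compute the reduced Gröbner basis of I by Buchberger's algorithm.
f_1 = 5xy + y^2 + 8y + 12, LT = xy.
f_2 = x - 1, LT = x.
f_3 = xy + 6x - y - 6, LT = xy.

S(f_1,f_2): lcm = xy. S = 1/5y^2 + 13/5y + 12/5.
  leading term y^2: no divisor's leading term divides it; move 1/5y^2 to the remainder.
  leading term y: no divisor's leading term divides it; move 13/5y to the remainder.
  leading term 1: no divisor's leading term divides it; move 12/5 to the remainder.
  remainder 1/5y^2 + 13/5y + 12/5 ≠ 0; add h_4 = 1/5y^2 + 13/5y + 12/5 to the basis.

The other S-polynomials (S(f_1,f_3), S(f_2,f_3), S(f_1,h_4), S(f_2,h_4), S(f_3,h_4)) all reduce to 0 modulo the current basis, so we have a Gröbner basis.
Inter-reduce: drop elements whose leading term is divisible by another's, tail-reduce, and make monic.
Reduced Gröbner basis: {x - 1, y^2 + 13y + 12}.
Label its elements g_1 = x - 1, g_2 = y^2 + 13y + 12.

Reduce p = -8/5xy + 4x - y^2 - 57/5y - 16 modulo G:
  leading term xy: subtract (-8/5y)·g_1 from -8/5xy + 4x - y^2 - 57/5y - 16 → 4x - y^2 - 13y - 16
  leading term x: subtract (4)·g_1 from 4x - y^2 - 13y - 16 → -y^2 - 13y - 12
  leading term y^2: subtract (-1)·g_2 from -y^2 - 13y - 12 → 0
  normal form = 0.
Since the normal form is 0, p ∈ I.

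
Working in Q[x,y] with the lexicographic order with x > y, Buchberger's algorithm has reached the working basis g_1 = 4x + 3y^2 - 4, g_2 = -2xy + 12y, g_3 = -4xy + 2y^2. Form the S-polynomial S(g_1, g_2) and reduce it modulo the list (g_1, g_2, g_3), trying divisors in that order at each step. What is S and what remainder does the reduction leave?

S(g_1, g_2) = 3/4y^3 + 5y; remainder on division = 3/4y^3 + 5y.

lcm(LM(g_1), LM(g_2)) = xy.
S = (lcm/LT(g_1))·g_1 − (lcm/LT(g_2))·g_2 = 3/4y^3 + 5y.
Reduce S modulo (g_1, g_2, g_3) in that order:
  leading term y^3: no divisor's leading term divides it; move 3/4y^3 to the remainder.
  leading term y: no divisor's leading term divides it; move 5y to the remainder.
The remainder 3/4y^3 + 5y is nonzero, so it would be added as the next basis element.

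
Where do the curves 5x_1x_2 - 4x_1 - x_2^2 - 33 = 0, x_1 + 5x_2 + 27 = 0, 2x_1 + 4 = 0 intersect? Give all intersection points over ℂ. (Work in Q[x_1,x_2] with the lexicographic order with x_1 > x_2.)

{(-2, -5)}

Compute a lex Gröbner basis by Buchberger's algorithm.
f_1 = 5x_1x_2 - 4x_1 - x_2^2 - 33, LT = x_1x_2.
f_2 = x_1 + 5x_2 + 27, LT = x_1.
f_3 = 2x_1 + 4, LT = x_1.

S(f_1,f_2): lcm = x_1x_2. S = -4/5x_1 - 26/5x_2^2 - 27x_2 - 33/5.
  reduce S modulo (f_1, f_2, f_3):
  remainder -26/5x_2^2 - 23x_2 + 15 ≠ 0; add h_4 = -26/5x_2^2 - 23x_2 + 15 to the basis.

S(f_1,f_3): lcm = x_1x_2. S = -4/5x_1 - 1/5x_2^2 - 2x_2 - 33/5.
  reduce S modulo (f_1, f_2, f_3, h_4):
  remainder 75/26x_2 + 375/26 ≠ 0; add h_5 = 75/26x_2 + 375/26 to the basis.

The other S-polynomials (S(f_2,f_3), S(f_1,h_4), S(f_2,h_4), S(f_3,h_4), S(f_1,h_5), S(f_2,h_5), S(f_3,h_5), S(h_4,h_5)) all reduce to 0 modulo the current basis, so we have a Gröbner basis.
Inter-reduce: drop elements whose leading term is divisible by another's, tail-reduce, and make monic.
Reduced Gröbner basis: {x_1 + 2, x_2 + 5}.

Since the basis is lex-ordered, x_2 + 5 is univariate in x_2. Its roots are {-5}. Back-substituting each root into the other basis elements fixes the other coordinates.
  x_2 = -5: the earlier basis element becomes x_1 + 2 = 0, giving x_1 = -2 — point (-2, -5).
A lex Gröbner basis triangularizes the system, enabling back-substitution.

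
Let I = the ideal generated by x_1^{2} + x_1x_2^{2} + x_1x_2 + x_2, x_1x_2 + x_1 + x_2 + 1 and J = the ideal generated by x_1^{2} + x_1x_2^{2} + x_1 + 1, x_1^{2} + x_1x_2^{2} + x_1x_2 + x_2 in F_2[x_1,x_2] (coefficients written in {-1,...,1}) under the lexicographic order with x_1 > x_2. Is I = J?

Since reduced Gröbner bases are canonical representatives of ideals under a given ordering, it suffices to compute and compare them.
Buchberger on the first generating set:
f_1 = x_1^{2} + x_1x_2^{2} + x_1x_2 + x_2, LT = x_1^{2}.
f_2 = x_1x_2 + x_1 + x_2 + 1, LT = x_1x_2.

S(f_1,f_2): lcm = x_1^{2}x_2. S = x_1^{2} + x_1x_2^{3} + x_1x_2^{2} + x_1x_2 + x_1 + x_2^{2}.
  leading term x_1^{2}: subtract (1)·f_1 from x_1^{2} + x_1x_2^{3} + x_1x_2^{2} + x_1x_2 + x_1 + x_2^{2} → x_1x_2^{3} + x_1 + x_2^{2} + x_2
  leading term x_1x_2^{3}: subtract (x_2^{2})·f_2 from x_1x_2^{3} + x_1 + x_2^{2} + x_2 → x_1x_2^{2} + x_1 + x_2^{3} + x_2
  leading term x_1x_2^{2}: subtract (x_2)·f_2 from x_1x_2^{2} + x_1 + x_2^{3} + x_2 → x_1x_2 + x_1 + x_2^{3} + x_2^{2}
  leading term x_1x_2: subtract (1)·f_2 from x_1x_2 + x_1 + x_2^{3} + x_2^{2} → x_2^{3} + x_2^{2} + x_2 + 1
  leading term x_2^{3}: no divisor's leading term divides it; move x_2^{3} to the remainder.
  leading term x_2^{2}: no divisor's leading term divides it; move x_2^{2} to the remainder.
  leading term x_2: no divisor's leading term divides it; move x_2 to the remainder.
  leading term 1: no divisor's leading term divides it; move 1 to the remainder.
  remainder x_2^{3} + x_2^{2} + x_2 + 1 ≠ 0; add g_3 = x_2^{3} + x_2^{2} + x_2 + 1 to the basis.

The other S-polynomials (S(f_1,g_3), S(f_2,g_3)) all reduce to 0 modulo the current basis, so we have a Gröbner basis.
Inter-reduce: drop elements whose leading term is divisible by another's, tail-reduce, and make monic.
Reduced Gröbner basis: {x_1^{2} + x_2^{2}, x_1x_2 + x_1 + x_2 + 1, x_2^{3} + x_2^{2} + x_2 + 1}.

Buchberger on the second generating set:
h_1 = x_1^{2} + x_1x_2^{2} + x_1 + 1, LT = x_1^{2}.
h_2 = x_1^{2} + x_1x_2^{2} + x_1x_2 + x_2, LT = x_1^{2}.

S(h_1,h_2): lcm = x_1^{2}. S = x_1x_2 + x_1 + x_2 + 1.
  leading term x_1x_2: no divisor's leading term divides it; move x_1x_2 to the remainder.
  leading term x_1: no divisor's leading term divides it; move x_1 to the remainder.
  leading term x_2: no divisor's leading term divides it; move x_2 to the remainder.
  leading term 1: no divisor's leading term divides it; move 1 to the remainder.
  remainder x_1x_2 + x_1 + x_2 + 1 ≠ 0; add k_3 = x_1x_2 + x_1 + x_2 + 1 to the basis.

S(h_1,k_3): lcm = x_1^{2}x_2. S = x_1^{2} + x_1x_2^{3} + x_1 + x_2.
  leading term x_1^{2}: subtract (1)·h_1 from x_1^{2} + x_1x_2^{3} + x_1 + x_2 → x_1x_2^{3} + x_1x_2^{2} + x_2 + 1
  leading term x_1x_2^{3}: subtract (x_2^{2})·k_3 from x_1x_2^{3} + x_1x_2^{2} + x_2 + 1 → x_2^{3} + x_2^{2} + x_2 + 1
  leading term x_2^{3}: no divisor's leading term divides it; move x_2^{3} to the remainder.
  leading term x_2^{2}: no divisor's leading term divides it; move x_2^{2} to the remainder.
  leading term x_2: no divisor's leading term divides it; move x_2 to the remainder.
  leading term 1: no divisor's leading term divides it; move 1 to the remainder.
  remainder x_2^{3} + x_2^{2} + x_2 + 1 ≠ 0; add k_4 = x_2^{3} + x_2^{2} + x_2 + 1 to the basis.

The other S-polynomials (S(h_2,k_3), S(h_1,k_4), S(h_2,k_4), S(k_3,k_4)) all reduce to 0 modulo the current basis, so we have a Gröbner basis.
Inter-reduce: drop elements whose leading term is divisible by another's, tail-reduce, and make monic.
Reduced Gröbner basis: {x_1^{2} + x_2^{2}, x_1x_2 + x_1 + x_2 + 1, x_2^{3} + x_2^{2} + x_2 + 1}.

Same reduced basis, so the two generating sets span the same ideal.
The choice of monomial ordering does not affect the verdict — as long as both bases are computed under the same ordering, their equality decides ideal equality.

Yes, the ideals are equal.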